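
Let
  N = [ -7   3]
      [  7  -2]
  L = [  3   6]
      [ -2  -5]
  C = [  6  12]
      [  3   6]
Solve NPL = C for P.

P = [[1, 0], [3, 0]]

Left-multiply by N⁻¹ and right-multiply by L⁻¹: P = N⁻¹CL⁻¹.
N has determinant -7; N⁻¹ = [[2/7, 3/7], [1, 1]].
det L = -3; the adjugate gives L⁻¹ = [[5/3, 2], [-2/3, -1]].
N⁻¹C = [[3, 6], [9, 18]].
P = (N⁻¹C)L⁻¹ = [[1, 0], [3, 0]].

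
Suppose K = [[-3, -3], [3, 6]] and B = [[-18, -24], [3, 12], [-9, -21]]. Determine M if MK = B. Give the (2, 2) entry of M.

3

Since K sits to the right of M, M = BK⁻¹.
det K = -9; the adjugate gives K⁻¹ = [[-2/3, -1/3], [1/3, 1/3]].
M = BK⁻¹ = [[-18, -24], [3, 12], [-9, -21]] · [[-2/3, -1/3], [1/3, 1/3]] = [[4, -2], [2, 3], [-1, -4]].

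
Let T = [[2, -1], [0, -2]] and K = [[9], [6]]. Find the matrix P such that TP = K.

T is on the left of P, so left-multiply by T⁻¹: P = T⁻¹K.
T has determinant -4; T⁻¹ = [[1/2, -1/4], [0, -1/2]].
P = T⁻¹K = [[1/2, -1/4], [0, -1/2]] · [[9], [6]] = [[3], [-3]].

P = [[3], [-3]]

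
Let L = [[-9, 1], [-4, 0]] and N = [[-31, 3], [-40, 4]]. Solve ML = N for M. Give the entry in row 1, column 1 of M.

3

Since L sits to the right of M, M = NL⁻¹.
det L = 4, so L⁻¹ = [[0, -1/4], [1, -9/4]].
M = NL⁻¹ = [[-31, 3], [-40, 4]] · [[0, -1/4], [1, -9/4]] = [[3, 1], [4, 1]].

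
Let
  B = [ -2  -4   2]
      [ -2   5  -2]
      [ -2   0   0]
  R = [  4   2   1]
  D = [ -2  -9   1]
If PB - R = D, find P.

PB = D + R = [[2, -7, 2]].
Since B sits to the right of P, P = (D + R)B⁻¹.
det B = 4; the adjugate gives B⁻¹ = [[0, 0, -1/2], [1, 1, -2], [5/2, 2, -9/2]].
P = (D + R)B⁻¹ = [[-2, -3, 4]].

P = [[-2, -3, 4]]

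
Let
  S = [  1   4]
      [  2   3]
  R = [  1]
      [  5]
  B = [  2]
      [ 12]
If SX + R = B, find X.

SX = B − R = [[1], [7]].
Left-multiplying both sides by S⁻¹ gives X = S⁻¹(B − R).
det S = -5, so S⁻¹ = [[-3/5, 4/5], [2/5, -1/5]].
X = S⁻¹(B − R) = [[5], [-1]].

X = [[5], [-1]]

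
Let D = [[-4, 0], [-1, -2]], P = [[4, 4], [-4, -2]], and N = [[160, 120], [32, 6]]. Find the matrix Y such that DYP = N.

Y = [[-5, 5], [5, 4]]

Left-multiply by D⁻¹ and right-multiply by P⁻¹: Y = D⁻¹NP⁻¹.
D has determinant 8; D⁻¹ = [[-1/4, 0], [1/8, -1/2]].
P has determinant 8; P⁻¹ = [[-1/4, -1/2], [1/2, 1/2]].
D⁻¹N = [[-40, -30], [4, 12]].
Y = (D⁻¹N)P⁻¹ = [[-5, 5], [5, 4]].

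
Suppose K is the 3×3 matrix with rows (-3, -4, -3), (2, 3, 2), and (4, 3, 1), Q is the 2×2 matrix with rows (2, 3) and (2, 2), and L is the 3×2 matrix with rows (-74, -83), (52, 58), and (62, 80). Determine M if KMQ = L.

M = K⁻¹LQ⁻¹ (apply K⁻¹ on the left and Q⁻¹ on the right).
K has determinant 3; K⁻¹ = [[-1, -5/3, 1/3], [2, 3, 0], [-2, -7/3, -1/3]].
det Q = -2, so Q⁻¹ = [[-1, 3/2], [1, -1]].
K⁻¹L = [[8, 13], [8, 8], [6, 4]].
M = (K⁻¹L)Q⁻¹ = [[5, -1], [0, 4], [-2, 5]].

M = [[5, -1], [0, 4], [-2, 5]]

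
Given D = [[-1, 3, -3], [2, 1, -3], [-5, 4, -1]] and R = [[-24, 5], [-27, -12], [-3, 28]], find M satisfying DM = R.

M = [[-3, -5], [-3, 1], [6, 1]]

D is on the left of M, so left-multiply by D⁻¹: M = D⁻¹R.
det D = 1; the adjugate gives D⁻¹ = [[11, -9, -6], [17, -14, -9], [13, -11, -7]].
M = D⁻¹R = [[11, -9, -6], [17, -14, -9], [13, -11, -7]] · [[-24, 5], [-27, -12], [-3, 28]] = [[-3, -5], [-3, 1], [6, 1]].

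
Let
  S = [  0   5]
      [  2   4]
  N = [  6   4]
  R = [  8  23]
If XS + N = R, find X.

XS = R − N = [[2, 19]].
S is on the right of X, so right-multiply by S⁻¹: X = (R − N)S⁻¹.
S has determinant -10; S⁻¹ = [[-2/5, 1/2], [1/5, 0]].
X = (R − N)S⁻¹ = [[3, 1]].

X = [[3, 1]]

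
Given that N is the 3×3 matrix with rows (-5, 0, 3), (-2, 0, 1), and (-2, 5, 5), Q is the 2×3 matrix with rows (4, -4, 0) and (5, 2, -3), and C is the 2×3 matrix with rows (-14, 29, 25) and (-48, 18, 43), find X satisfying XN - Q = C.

XN = C + Q = [[-10, 25, 25], [-43, 20, 40]].
Since N sits to the right of X, X = (C + Q)N⁻¹.
det N = -5, so N⁻¹ = [[1, -3, 0], [-8/5, 19/5, 1/5], [2, -5, 0]].
X = (C + Q)N⁻¹ = [[0, 0, 5], [5, 5, 4]].

X = [[0, 0, 5], [5, 5, 4]]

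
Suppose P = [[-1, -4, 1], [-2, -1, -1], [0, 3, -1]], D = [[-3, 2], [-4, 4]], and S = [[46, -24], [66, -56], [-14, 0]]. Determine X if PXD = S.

Left-multiply by P⁻¹ and right-multiply by D⁻¹: X = P⁻¹SD⁻¹.
P has determinant -2; P⁻¹ = [[-2, 1/2, -5/2], [1, -1/2, 3/2], [3, -3/2, 7/2]].
det D = -4, so D⁻¹ = [[-1, 1/2], [-1, 3/4]].
P⁻¹S = [[-24, 20], [-8, 4], [-10, 12]].
X = (P⁻¹S)D⁻¹ = [[4, 3], [4, -1], [-2, 4]].

X = [[4, 3], [4, -1], [-2, 4]]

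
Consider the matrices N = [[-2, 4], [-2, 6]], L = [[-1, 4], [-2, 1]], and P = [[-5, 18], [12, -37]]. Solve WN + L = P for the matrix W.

WN = P − L = [[-4, 14], [14, -38]].
Right-multiplying both sides by N⁻¹ gives W = (P − L)N⁻¹.
det N = -4, so N⁻¹ = [[-3/2, 1], [-1/2, 1/2]].
W = (P − L)N⁻¹ = [[-1, 3], [-2, -5]].

W = [[-1, 3], [-2, -5]]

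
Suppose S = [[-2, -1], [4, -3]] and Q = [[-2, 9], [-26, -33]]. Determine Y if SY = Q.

Y = [[-2, -6], [6, 3]]

Since S multiplies Y on the left, Y = S⁻¹Q.
det S = 10, so S⁻¹ = [[-3/10, 1/10], [-2/5, -1/5]].
Y = S⁻¹Q = [[-3/10, 1/10], [-2/5, -1/5]] · [[-2, 9], [-26, -33]] = [[-2, -6], [6, 3]].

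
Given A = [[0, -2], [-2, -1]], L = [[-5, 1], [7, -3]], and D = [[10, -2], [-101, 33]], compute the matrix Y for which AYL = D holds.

Y = [[-5, 4], [1, 0]]

Left-multiply by A⁻¹ and right-multiply by L⁻¹: Y = A⁻¹DL⁻¹.
det A = -4; the adjugate gives A⁻¹ = [[1/4, -1/2], [-1/2, 0]].
det L = 8; the adjugate gives L⁻¹ = [[-3/8, -1/8], [-7/8, -5/8]].
A⁻¹D = [[53, -17], [-5, 1]].
Y = (A⁻¹D)L⁻¹ = [[-5, 4], [1, 0]].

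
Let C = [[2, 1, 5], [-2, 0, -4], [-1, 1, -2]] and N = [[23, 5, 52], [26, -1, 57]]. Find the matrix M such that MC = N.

Right-multiplying both sides by C⁻¹ gives M = NC⁻¹.
det C = -2, so C⁻¹ = [[-2, -7/2, 2], [0, -1/2, 1], [1, 3/2, -1]].
M = NC⁻¹ = [[23, 5, 52], [26, -1, 57]] · [[-2, -7/2, 2], [0, -1/2, 1], [1, 3/2, -1]] = [[6, -5, -1], [5, -5, -6]].

M = [[6, -5, -1], [5, -5, -6]]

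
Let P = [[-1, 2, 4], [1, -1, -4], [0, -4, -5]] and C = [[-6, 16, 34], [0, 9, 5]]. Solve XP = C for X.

X = [[2, -4, -2], [5, 5, -1]]

P is on the right of X, so right-multiply by P⁻¹: X = CP⁻¹.
det P = 5, so P⁻¹ = [[-11/5, -6/5, -4/5], [1, 1, 0], [-4/5, -4/5, -1/5]].
X = CP⁻¹ = [[-6, 16, 34], [0, 9, 5]] · [[-11/5, -6/5, -4/5], [1, 1, 0], [-4/5, -4/5, -1/5]] = [[2, -4, -2], [5, 5, -1]].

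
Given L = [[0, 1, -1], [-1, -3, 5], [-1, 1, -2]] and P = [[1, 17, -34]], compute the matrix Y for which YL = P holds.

Since L sits to the right of Y, Y = PL⁻¹.
det L = -3; the adjugate gives L⁻¹ = [[-1/3, -1/3, -2/3], [7/3, 1/3, -1/3], [4/3, 1/3, -1/3]].
Y = PL⁻¹ = [[1, 17, -34]] · [[-1/3, -1/3, -2/3], [7/3, 1/3, -1/3], [4/3, 1/3, -1/3]] = [[-6, -6, 5]].

Y = [[-6, -6, 5]]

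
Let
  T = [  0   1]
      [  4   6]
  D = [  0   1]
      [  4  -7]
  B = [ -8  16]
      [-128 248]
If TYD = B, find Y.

Y = [[3, -5], [2, -2]]

Isolating Y: multiply by T⁻¹ from the left and D⁻¹ from the right, so Y = T⁻¹BD⁻¹.
det T = -4, so T⁻¹ = [[-3/2, 1/4], [1, 0]].
D has determinant -4; D⁻¹ = [[7/4, 1/4], [1, 0]].
T⁻¹B = [[-20, 38], [-8, 16]].
Y = (T⁻¹B)D⁻¹ = [[3, -5], [2, -2]].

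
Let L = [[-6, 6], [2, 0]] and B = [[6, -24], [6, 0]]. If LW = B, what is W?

W = [[3, 0], [4, -4]]

Left-multiplying both sides by L⁻¹ gives W = L⁻¹B.
det L = -12; the adjugate gives L⁻¹ = [[0, 1/2], [1/6, 1/2]].
W = L⁻¹B = [[0, 1/2], [1/6, 1/2]] · [[6, -24], [6, 0]] = [[3, 0], [4, -4]].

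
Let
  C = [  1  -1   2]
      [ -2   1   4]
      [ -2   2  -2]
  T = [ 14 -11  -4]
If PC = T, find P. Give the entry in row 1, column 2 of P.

-3

C is on the right of P, so right-multiply by C⁻¹: P = TC⁻¹.
C has determinant -2; C⁻¹ = [[5, -1, 3], [6, -1, 4], [1, 0, 1/2]].
P = TC⁻¹ = [[14, -11, -4]] · [[5, -1, 3], [6, -1, 4], [1, 0, 1/2]] = [[0, -3, -4]].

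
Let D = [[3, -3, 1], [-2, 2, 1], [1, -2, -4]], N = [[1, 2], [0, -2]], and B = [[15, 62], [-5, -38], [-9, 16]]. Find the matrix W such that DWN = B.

W = [[5, -3], [1, 3], [3, 2]]

Left-multiply by D⁻¹ and right-multiply by N⁻¹: W = D⁻¹BN⁻¹.
D has determinant 5; D⁻¹ = [[-6/5, -14/5, -1], [-7/5, -13/5, -1], [2/5, 3/5, 0]].
det N = -2, so N⁻¹ = [[1, 1], [0, -1/2]].
D⁻¹B = [[5, 16], [1, -4], [3, 2]].
W = (D⁻¹B)N⁻¹ = [[5, -3], [1, 3], [3, 2]].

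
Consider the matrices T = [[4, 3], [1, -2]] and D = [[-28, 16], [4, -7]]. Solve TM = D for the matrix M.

M = [[-4, 1], [-4, 4]]

T is on the left of M, so left-multiply by T⁻¹: M = T⁻¹D.
det T = -11, so T⁻¹ = [[2/11, 3/11], [1/11, -4/11]].
M = T⁻¹D = [[2/11, 3/11], [1/11, -4/11]] · [[-28, 16], [4, -7]] = [[-4, 1], [-4, 4]].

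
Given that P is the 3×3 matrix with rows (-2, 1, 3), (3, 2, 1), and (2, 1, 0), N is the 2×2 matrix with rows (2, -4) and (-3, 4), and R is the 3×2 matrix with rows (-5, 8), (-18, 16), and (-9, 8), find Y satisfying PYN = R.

Isolating Y: multiply by P⁻¹ from the left and N⁻¹ from the right, so Y = P⁻¹RN⁻¹.
P has determinant 1; P⁻¹ = [[-1, 3, -5], [2, -6, 11], [-1, 4, -7]].
N has determinant -4; N⁻¹ = [[-1, -1], [-3/4, -1/2]].
P⁻¹R = [[-4, 0], [-1, 8], [-4, 0]].
Y = (P⁻¹R)N⁻¹ = [[4, 4], [-5, -3], [4, 4]].

Y = [[4, 4], [-5, -3], [4, 4]]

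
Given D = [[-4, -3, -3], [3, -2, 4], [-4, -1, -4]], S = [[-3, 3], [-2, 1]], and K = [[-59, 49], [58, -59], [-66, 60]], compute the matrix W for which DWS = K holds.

Isolating W: multiply by D⁻¹ from the left and S⁻¹ from the right, so W = D⁻¹KS⁻¹.
det D = -3; the adjugate gives D⁻¹ = [[-4, 3, 6], [4/3, -4/3, -7/3], [11/3, -8/3, -17/3]].
S has determinant 3; S⁻¹ = [[1/3, -1], [2/3, -1]].
D⁻¹K = [[14, -13], [-2, 4], [3, -3]].
W = (D⁻¹K)S⁻¹ = [[-4, -1], [2, -2], [-1, 0]].

W = [[-4, -1], [2, -2], [-1, 0]]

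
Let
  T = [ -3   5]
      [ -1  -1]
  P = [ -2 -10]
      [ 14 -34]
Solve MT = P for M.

M = [[-1, 5], [-6, 4]]

T is on the right of M, so right-multiply by T⁻¹: M = PT⁻¹.
T has determinant 8; T⁻¹ = [[-1/8, -5/8], [1/8, -3/8]].
M = PT⁻¹ = [[-2, -10], [14, -34]] · [[-1/8, -5/8], [1/8, -3/8]] = [[-1, 5], [-6, 4]].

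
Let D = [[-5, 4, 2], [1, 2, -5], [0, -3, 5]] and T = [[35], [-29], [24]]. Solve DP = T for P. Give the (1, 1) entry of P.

Since D multiplies P on the left, P = D⁻¹T.
det D = -1, so D⁻¹ = [[5, 26, 24], [5, 25, 23], [3, 15, 14]].
P = D⁻¹T = [[5, 26, 24], [5, 25, 23], [3, 15, 14]] · [[35], [-29], [24]] = [[-3], [2], [6]].

-3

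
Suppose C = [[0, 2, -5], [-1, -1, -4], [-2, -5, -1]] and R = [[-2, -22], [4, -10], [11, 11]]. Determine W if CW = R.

C is on the left of W, so left-multiply by C⁻¹: W = C⁻¹R.
det C = -1; the adjugate gives C⁻¹ = [[19, -27, 13], [-7, 10, -5], [-3, 4, -2]].
W = C⁻¹R = [[19, -27, 13], [-7, 10, -5], [-3, 4, -2]] · [[-2, -22], [4, -10], [11, 11]] = [[-3, -5], [-1, -1], [0, 4]].

W = [[-3, -5], [-1, -1], [0, 4]]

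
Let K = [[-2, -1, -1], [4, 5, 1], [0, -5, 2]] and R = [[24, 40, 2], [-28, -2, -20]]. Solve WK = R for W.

Since K sits to the right of W, W = RK⁻¹.
det K = -2; the adjugate gives K⁻¹ = [[-15/2, -7/2, -2], [4, 2, 1], [10, 5, 3]].
W = RK⁻¹ = [[24, 40, 2], [-28, -2, -20]] · [[-15/2, -7/2, -2], [4, 2, 1], [10, 5, 3]] = [[0, 6, -2], [2, -6, -6]].

W = [[0, 6, -2], [2, -6, -6]]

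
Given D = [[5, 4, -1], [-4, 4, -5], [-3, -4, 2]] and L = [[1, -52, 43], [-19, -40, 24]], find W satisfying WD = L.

W = [[-1, -6, 6], [-5, -3, 2]]

Since D sits to the right of W, W = LD⁻¹.
D has determinant 4; D⁻¹ = [[-3, -1, -4], [23/4, 7/4, 29/4], [7, 2, 9]].
W = LD⁻¹ = [[1, -52, 43], [-19, -40, 24]] · [[-3, -1, -4], [23/4, 7/4, 29/4], [7, 2, 9]] = [[-1, -6, 6], [-5, -3, 2]].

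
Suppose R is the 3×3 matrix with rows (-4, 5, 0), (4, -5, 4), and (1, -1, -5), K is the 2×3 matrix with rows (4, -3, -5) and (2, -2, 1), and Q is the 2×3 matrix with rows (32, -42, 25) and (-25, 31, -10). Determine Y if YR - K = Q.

YR = Q + K = [[36, -45, 20], [-23, 29, -9]].
Right-multiplying both sides by R⁻¹ gives Y = (Q + K)R⁻¹.
det R = 4; the adjugate gives R⁻¹ = [[29/4, 25/4, 5], [6, 5, 4], [1/4, 1/4, 0]].
Y = (Q + K)R⁻¹ = [[-4, 5, 0], [5, -1, 1]].

Y = [[-4, 5, 0], [5, -1, 1]]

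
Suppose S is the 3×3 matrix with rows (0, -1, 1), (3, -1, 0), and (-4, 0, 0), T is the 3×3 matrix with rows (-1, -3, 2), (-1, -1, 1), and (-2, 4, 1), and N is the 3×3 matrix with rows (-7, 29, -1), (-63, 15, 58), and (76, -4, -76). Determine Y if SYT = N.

Y = S⁻¹NT⁻¹ (apply S⁻¹ on the left and T⁻¹ on the right).
S has determinant -4; S⁻¹ = [[0, 0, -1/4], [0, -1, -3/4], [1, -1, -3/4]].
det T = -4; the adjugate gives T⁻¹ = [[5/4, -11/4, 1/4], [1/4, -3/4, 1/4], [3/2, -5/2, 1/2]].
S⁻¹N = [[-19, 1, 19], [6, -12, -1], [-1, 17, -2]].
Y = (S⁻¹N)T⁻¹ = [[5, 4, 5], [3, -5, -2], [0, -5, 3]].

Y = [[5, 4, 5], [3, -5, -2], [0, -5, 3]]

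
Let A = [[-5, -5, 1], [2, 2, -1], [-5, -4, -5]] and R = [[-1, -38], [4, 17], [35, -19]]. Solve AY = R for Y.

Y = [[-1, 6], [0, 1], [-6, -3]]

Since A multiplies Y on the left, Y = A⁻¹R.
det A = -3; the adjugate gives A⁻¹ = [[14/3, 29/3, -1], [-5, -10, 1], [-2/3, -5/3, 0]].
Y = A⁻¹R = [[14/3, 29/3, -1], [-5, -10, 1], [-2/3, -5/3, 0]] · [[-1, -38], [4, 17], [35, -19]] = [[-1, 6], [0, 1], [-6, -3]].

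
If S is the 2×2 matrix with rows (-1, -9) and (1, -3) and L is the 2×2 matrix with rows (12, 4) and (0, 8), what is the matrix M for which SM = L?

M = [[-3, 5], [-1, -1]]

S is on the left of M, so left-multiply by S⁻¹: M = S⁻¹L.
det S = 12, so S⁻¹ = [[-1/4, 3/4], [-1/12, -1/12]].
M = S⁻¹L = [[-1/4, 3/4], [-1/12, -1/12]] · [[12, 4], [0, 8]] = [[-3, 5], [-1, -1]].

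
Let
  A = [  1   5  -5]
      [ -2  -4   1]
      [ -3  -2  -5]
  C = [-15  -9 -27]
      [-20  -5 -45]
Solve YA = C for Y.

Y = [[-1, -2, 6], [5, 5, 5]]

A is on the right of Y, so right-multiply by A⁻¹: Y = CA⁻¹.
A has determinant -3; A⁻¹ = [[-22/3, -35/3, 5], [13/3, 20/3, -3], [8/3, 13/3, -2]].
Y = CA⁻¹ = [[-15, -9, -27], [-20, -5, -45]] · [[-22/3, -35/3, 5], [13/3, 20/3, -3], [8/3, 13/3, -2]] = [[-1, -2, 6], [5, 5, 5]].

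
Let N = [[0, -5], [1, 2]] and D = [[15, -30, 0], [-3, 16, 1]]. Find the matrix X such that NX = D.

N is on the left of X, so left-multiply by N⁻¹: X = N⁻¹D.
det N = 5; the adjugate gives N⁻¹ = [[2/5, 1], [-1/5, 0]].
X = N⁻¹D = [[2/5, 1], [-1/5, 0]] · [[15, -30, 0], [-3, 16, 1]] = [[3, 4, 1], [-3, 6, 0]].

X = [[3, 4, 1], [-3, 6, 0]]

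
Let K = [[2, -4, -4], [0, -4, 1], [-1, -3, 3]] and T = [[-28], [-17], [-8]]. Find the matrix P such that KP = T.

P = [[2], [5], [3]]

Since K multiplies P on the left, P = K⁻¹T.
K has determinant 2; K⁻¹ = [[-9/2, 12, -10], [-1/2, 1, -1], [-2, 5, -4]].
P = K⁻¹T = [[-9/2, 12, -10], [-1/2, 1, -1], [-2, 5, -4]] · [[-28], [-17], [-8]] = [[2], [5], [3]].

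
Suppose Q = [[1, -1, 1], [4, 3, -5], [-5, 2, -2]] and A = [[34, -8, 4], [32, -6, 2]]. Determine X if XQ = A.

X = [[6, 2, -4], [4, 2, -4]]

Q is on the right of X, so right-multiply by Q⁻¹: X = AQ⁻¹.
det Q = -6; the adjugate gives Q⁻¹ = [[-2/3, 0, -1/3], [-11/2, -1/2, -3/2], [-23/6, -1/2, -7/6]].
X = AQ⁻¹ = [[34, -8, 4], [32, -6, 2]] · [[-2/3, 0, -1/3], [-11/2, -1/2, -3/2], [-23/6, -1/2, -7/6]] = [[6, 2, -4], [4, 2, -4]].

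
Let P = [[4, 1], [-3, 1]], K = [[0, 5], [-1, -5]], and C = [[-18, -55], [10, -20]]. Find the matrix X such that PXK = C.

X = P⁻¹CK⁻¹ (apply P⁻¹ on the left and K⁻¹ on the right).
P has determinant 7; P⁻¹ = [[1/7, -1/7], [3/7, 4/7]].
det K = 5; the adjugate gives K⁻¹ = [[-1, -1], [1/5, 0]].
P⁻¹C = [[-4, -5], [-2, -35]].
X = (P⁻¹C)K⁻¹ = [[3, 4], [-5, 2]].

X = [[3, 4], [-5, 2]]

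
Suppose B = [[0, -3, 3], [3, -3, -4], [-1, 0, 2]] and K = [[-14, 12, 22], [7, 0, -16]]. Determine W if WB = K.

B is on the right of W, so right-multiply by B⁻¹: W = KB⁻¹.
B has determinant -3; B⁻¹ = [[2, -2, -7], [2/3, -1, -3], [1, -1, -3]].
W = KB⁻¹ = [[-14, 12, 22], [7, 0, -16]] · [[2, -2, -7], [2/3, -1, -3], [1, -1, -3]] = [[2, -6, -4], [-2, 2, -1]].

W = [[2, -6, -4], [-2, 2, -1]]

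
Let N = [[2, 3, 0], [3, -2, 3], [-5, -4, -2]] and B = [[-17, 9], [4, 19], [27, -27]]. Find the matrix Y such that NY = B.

Left-multiplying both sides by N⁻¹ gives Y = N⁻¹B.
det N = 5, so N⁻¹ = [[16/5, 6/5, 9/5], [-9/5, -4/5, -6/5], [-22/5, -7/5, -13/5]].
Y = N⁻¹B = [[16/5, 6/5, 9/5], [-9/5, -4/5, -6/5], [-22/5, -7/5, -13/5]] · [[-17, 9], [4, 19], [27, -27]] = [[-1, 3], [-5, 1], [-1, 4]].

Y = [[-1, 3], [-5, 1], [-1, 4]]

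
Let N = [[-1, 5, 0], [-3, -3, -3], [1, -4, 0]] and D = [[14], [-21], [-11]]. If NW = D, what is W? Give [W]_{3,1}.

3

N is on the left of W, so left-multiply by N⁻¹: W = N⁻¹D.
det N = -3, so N⁻¹ = [[4, 0, 5], [1, 0, 1], [-5, -1/3, -6]].
W = N⁻¹D = [[4, 0, 5], [1, 0, 1], [-5, -1/3, -6]] · [[14], [-21], [-11]] = [[1], [3], [3]].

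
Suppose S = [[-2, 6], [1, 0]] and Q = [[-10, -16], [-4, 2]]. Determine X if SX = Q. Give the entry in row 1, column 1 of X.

Since S multiplies X on the left, X = S⁻¹Q.
S has determinant -6; S⁻¹ = [[0, 1], [1/6, 1/3]].
X = S⁻¹Q = [[0, 1], [1/6, 1/3]] · [[-10, -16], [-4, 2]] = [[-4, 2], [-3, -2]].

-4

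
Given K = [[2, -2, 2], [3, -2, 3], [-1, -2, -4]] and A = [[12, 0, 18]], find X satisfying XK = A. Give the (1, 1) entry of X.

-4

K is on the right of X, so right-multiply by K⁻¹: X = AK⁻¹.
det K = -6, so K⁻¹ = [[-7/3, 2, 1/3], [-3/2, 1, 0], [4/3, -1, -1/3]].
X = AK⁻¹ = [[12, 0, 18]] · [[-7/3, 2, 1/3], [-3/2, 1, 0], [4/3, -1, -1/3]] = [[-4, 6, -2]].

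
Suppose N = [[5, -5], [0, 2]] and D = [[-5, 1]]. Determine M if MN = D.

M = [[-1, -2]]

Right-multiplying both sides by N⁻¹ gives M = DN⁻¹.
N has determinant 10; N⁻¹ = [[1/5, 1/2], [0, 1/2]].
M = DN⁻¹ = [[-5, 1]] · [[1/5, 1/2], [0, 1/2]] = [[-1, -2]].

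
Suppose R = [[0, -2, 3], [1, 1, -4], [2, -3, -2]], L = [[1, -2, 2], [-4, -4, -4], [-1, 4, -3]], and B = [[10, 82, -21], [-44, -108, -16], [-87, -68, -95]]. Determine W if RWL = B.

Isolating W: multiply by R⁻¹ from the left and L⁻¹ from the right, so W = R⁻¹BL⁻¹.
det R = -3, so R⁻¹ = [[14/3, 13/3, -5/3], [2, 2, -1], [5/3, 4/3, -2/3]].
det L = 4, so L⁻¹ = [[7, 1/2, 4], [-2, -1/4, -1], [-5, -1/2, -3]].
R⁻¹B = [[1, 28, -9], [19, 16, 21], [16, 38, 7]].
W = (R⁻¹B)L⁻¹ = [[-4, -2, 3], [-4, -5, -3], [1, -5, 5]].

W = [[-4, -2, 3], [-4, -5, -3], [1, -5, 5]]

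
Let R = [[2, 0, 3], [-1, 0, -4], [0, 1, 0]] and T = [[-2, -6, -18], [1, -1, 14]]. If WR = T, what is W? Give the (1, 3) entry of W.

-6

Right-multiplying both sides by R⁻¹ gives W = TR⁻¹.
R has determinant 5; R⁻¹ = [[4/5, 3/5, 0], [0, 0, 1], [-1/5, -2/5, 0]].
W = TR⁻¹ = [[-2, -6, -18], [1, -1, 14]] · [[4/5, 3/5, 0], [0, 0, 1], [-1/5, -2/5, 0]] = [[2, 6, -6], [-2, -5, -1]].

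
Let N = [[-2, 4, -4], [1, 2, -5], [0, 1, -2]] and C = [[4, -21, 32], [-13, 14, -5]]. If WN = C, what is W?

W = [[-3, -2, -5], [5, -3, 0]]

Since N sits to the right of W, W = CN⁻¹.
det N = 2, so N⁻¹ = [[1/2, 2, -6], [1, 2, -7], [1/2, 1, -4]].
W = CN⁻¹ = [[4, -21, 32], [-13, 14, -5]] · [[1/2, 2, -6], [1, 2, -7], [1/2, 1, -4]] = [[-3, -2, -5], [5, -3, 0]].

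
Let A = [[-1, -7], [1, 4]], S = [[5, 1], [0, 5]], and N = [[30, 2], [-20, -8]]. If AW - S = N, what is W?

W = [[0, -3], [-5, 0]]

AW = N + S = [[35, 3], [-20, -3]].
Since A multiplies W on the left, W = A⁻¹(N + S).
det A = 3, so A⁻¹ = [[4/3, 7/3], [-1/3, -1/3]].
W = A⁻¹(N + S) = [[0, -3], [-5, 0]].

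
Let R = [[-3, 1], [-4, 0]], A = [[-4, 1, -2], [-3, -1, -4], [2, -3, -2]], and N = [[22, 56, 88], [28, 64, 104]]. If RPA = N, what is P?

P = [[2, 3, 5], [-3, 1, -4]]

Left-multiply by R⁻¹ and right-multiply by A⁻¹: P = R⁻¹NA⁻¹.
det R = 4, so R⁻¹ = [[0, -1/4], [1, -3/4]].
det A = 4, so A⁻¹ = [[-5/2, 2, -3/2], [-7/2, 3, -5/2], [11/4, -5/2, 7/4]].
R⁻¹N = [[-7, -16, -26], [1, 8, 10]].
P = (R⁻¹N)A⁻¹ = [[2, 3, 5], [-3, 1, -4]].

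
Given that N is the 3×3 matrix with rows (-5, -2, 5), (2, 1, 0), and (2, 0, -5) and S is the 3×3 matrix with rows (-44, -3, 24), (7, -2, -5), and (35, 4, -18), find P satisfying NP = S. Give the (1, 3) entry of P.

-4

Since N multiplies P on the left, P = N⁻¹S.
det N = -5, so N⁻¹ = [[1, 2, 1], [-2, -3, -2], [2/5, 4/5, 1/5]].
P = N⁻¹S = [[1, 2, 1], [-2, -3, -2], [2/5, 4/5, 1/5]] · [[-44, -3, 24], [7, -2, -5], [35, 4, -18]] = [[5, -3, -4], [-3, 4, 3], [-5, -2, 2]].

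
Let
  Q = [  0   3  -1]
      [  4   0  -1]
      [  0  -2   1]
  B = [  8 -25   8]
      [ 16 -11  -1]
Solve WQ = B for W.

Right-multiplying both sides by Q⁻¹ gives W = BQ⁻¹.
det Q = -4; the adjugate gives Q⁻¹ = [[1/2, 1/4, 3/4], [1, 0, 1], [2, 0, 3]].
W = BQ⁻¹ = [[8, -25, 8], [16, -11, -1]] · [[1/2, 1/4, 3/4], [1, 0, 1], [2, 0, 3]] = [[-5, 2, 5], [-5, 4, -2]].

W = [[-5, 2, 5], [-5, 4, -2]]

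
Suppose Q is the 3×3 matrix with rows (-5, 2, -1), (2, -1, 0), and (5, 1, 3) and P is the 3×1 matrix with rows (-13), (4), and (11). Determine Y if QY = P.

Left-multiplying both sides by Q⁻¹ gives Y = Q⁻¹P.
Q has determinant -4; Q⁻¹ = [[3/4, 7/4, 1/4], [3/2, 5/2, 1/2], [-7/4, -15/4, -1/4]].
Y = Q⁻¹P = [[3/4, 7/4, 1/4], [3/2, 5/2, 1/2], [-7/4, -15/4, -1/4]] · [[-13], [4], [11]] = [[0], [-4], [5]].

Y = [[0], [-4], [5]]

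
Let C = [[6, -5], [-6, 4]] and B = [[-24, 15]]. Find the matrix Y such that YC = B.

C is on the right of Y, so right-multiply by C⁻¹: Y = BC⁻¹.
det C = -6; the adjugate gives C⁻¹ = [[-2/3, -5/6], [-1, -1]].
Y = BC⁻¹ = [[-24, 15]] · [[-2/3, -5/6], [-1, -1]] = [[1, 5]].

Y = [[1, 5]]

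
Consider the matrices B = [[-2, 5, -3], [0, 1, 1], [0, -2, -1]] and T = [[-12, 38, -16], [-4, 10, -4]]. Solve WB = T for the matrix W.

W = [[6, -4, -6], [2, 4, 2]]

Since B sits to the right of W, W = TB⁻¹.
B has determinant -2; B⁻¹ = [[-1/2, -11/2, -4], [0, -1, -1], [0, 2, 1]].
W = TB⁻¹ = [[-12, 38, -16], [-4, 10, -4]] · [[-1/2, -11/2, -4], [0, -1, -1], [0, 2, 1]] = [[6, -4, -6], [2, 4, 2]].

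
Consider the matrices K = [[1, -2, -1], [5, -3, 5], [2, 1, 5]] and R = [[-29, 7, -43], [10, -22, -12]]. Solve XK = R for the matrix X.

Right-multiplying both sides by K⁻¹ gives X = RK⁻¹.
K has determinant -1; K⁻¹ = [[20, -9, 13], [15, -7, 10], [-11, 5, -7]].
X = RK⁻¹ = [[-29, 7, -43], [10, -22, -12]] · [[20, -9, 13], [15, -7, 10], [-11, 5, -7]] = [[-2, -3, -6], [2, 4, -6]].

X = [[-2, -3, -6], [2, 4, -6]]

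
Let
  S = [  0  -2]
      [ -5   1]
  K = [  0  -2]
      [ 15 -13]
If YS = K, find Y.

Right-multiplying both sides by S⁻¹ gives Y = KS⁻¹.
det S = -10, so S⁻¹ = [[-1/10, -1/5], [-1/2, 0]].
Y = KS⁻¹ = [[0, -2], [15, -13]] · [[-1/10, -1/5], [-1/2, 0]] = [[1, 0], [5, -3]].

Y = [[1, 0], [5, -3]]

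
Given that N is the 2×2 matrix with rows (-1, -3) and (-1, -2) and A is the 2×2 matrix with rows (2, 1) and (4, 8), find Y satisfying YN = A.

Y = [[3, -5], [0, -4]]

Since N sits to the right of Y, Y = AN⁻¹.
N has determinant -1; N⁻¹ = [[2, -3], [-1, 1]].
Y = AN⁻¹ = [[2, 1], [4, 8]] · [[2, -3], [-1, 1]] = [[3, -5], [0, -4]].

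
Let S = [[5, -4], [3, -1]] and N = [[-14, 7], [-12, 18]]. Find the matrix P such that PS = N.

S is on the right of P, so right-multiply by S⁻¹: P = NS⁻¹.
S has determinant 7; S⁻¹ = [[-1/7, 4/7], [-3/7, 5/7]].
P = NS⁻¹ = [[-14, 7], [-12, 18]] · [[-1/7, 4/7], [-3/7, 5/7]] = [[-1, -3], [-6, 6]].

P = [[-1, -3], [-6, 6]]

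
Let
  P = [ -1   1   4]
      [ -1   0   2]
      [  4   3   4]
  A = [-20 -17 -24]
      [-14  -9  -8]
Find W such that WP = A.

W = [[-2, 2, -5], [0, 2, -3]]

P is on the right of W, so right-multiply by P⁻¹: W = AP⁻¹.
det P = 6; the adjugate gives P⁻¹ = [[-1, 4/3, 1/3], [2, -10/3, -1/3], [-1/2, 7/6, 1/6]].
W = AP⁻¹ = [[-20, -17, -24], [-14, -9, -8]] · [[-1, 4/3, 1/3], [2, -10/3, -1/3], [-1/2, 7/6, 1/6]] = [[-2, 2, -5], [0, 2, -3]].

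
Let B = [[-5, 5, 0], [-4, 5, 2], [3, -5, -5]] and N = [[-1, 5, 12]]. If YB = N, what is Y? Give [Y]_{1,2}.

-4

Right-multiplying both sides by B⁻¹ gives Y = NB⁻¹.
det B = 5; the adjugate gives B⁻¹ = [[-3, 5, 2], [-14/5, 5, 2], [1, -2, -1]].
Y = NB⁻¹ = [[-1, 5, 12]] · [[-3, 5, 2], [-14/5, 5, 2], [1, -2, -1]] = [[1, -4, -4]].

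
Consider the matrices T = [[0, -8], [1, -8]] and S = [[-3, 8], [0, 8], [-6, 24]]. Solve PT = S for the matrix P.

Right-multiplying both sides by T⁻¹ gives P = ST⁻¹.
det T = 8; the adjugate gives T⁻¹ = [[-1, 1], [-1/8, 0]].
P = ST⁻¹ = [[-3, 8], [0, 8], [-6, 24]] · [[-1, 1], [-1/8, 0]] = [[2, -3], [-1, 0], [3, -6]].

P = [[2, -3], [-1, 0], [3, -6]]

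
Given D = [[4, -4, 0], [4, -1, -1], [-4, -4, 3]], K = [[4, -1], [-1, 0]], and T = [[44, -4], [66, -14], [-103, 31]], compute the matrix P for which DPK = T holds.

Left-multiply by D⁻¹ and right-multiply by K⁻¹: P = D⁻¹TK⁻¹.
det D = 4; the adjugate gives D⁻¹ = [[-7/4, 3, 1], [-2, 3, 1], [-5, 8, 3]].
K has determinant -1; K⁻¹ = [[0, -1], [-1, -4]].
D⁻¹T = [[18, -4], [7, -3], [-1, 1]].
P = (D⁻¹T)K⁻¹ = [[4, -2], [3, 5], [-1, -3]].

P = [[4, -2], [3, 5], [-1, -3]]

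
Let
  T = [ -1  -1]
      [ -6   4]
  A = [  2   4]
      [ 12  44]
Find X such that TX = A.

Since T multiplies X on the left, X = T⁻¹A.
T has determinant -10; T⁻¹ = [[-2/5, -1/10], [-3/5, 1/10]].
X = T⁻¹A = [[-2/5, -1/10], [-3/5, 1/10]] · [[2, 4], [12, 44]] = [[-2, -6], [0, 2]].

X = [[-2, -6], [0, 2]]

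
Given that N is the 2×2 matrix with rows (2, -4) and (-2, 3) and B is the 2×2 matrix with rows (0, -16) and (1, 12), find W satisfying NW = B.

Left-multiplying both sides by N⁻¹ gives W = N⁻¹B.
det N = -2, so N⁻¹ = [[-3/2, -2], [-1, -1]].
W = N⁻¹B = [[-3/2, -2], [-1, -1]] · [[0, -16], [1, 12]] = [[-2, 0], [-1, 4]].

W = [[-2, 0], [-1, 4]]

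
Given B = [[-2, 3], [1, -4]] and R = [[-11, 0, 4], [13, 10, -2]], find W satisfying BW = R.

W = [[1, -6, -2], [-3, -4, 0]]

B is on the left of W, so left-multiply by B⁻¹: W = B⁻¹R.
det B = 5; the adjugate gives B⁻¹ = [[-4/5, -3/5], [-1/5, -2/5]].
W = B⁻¹R = [[-4/5, -3/5], [-1/5, -2/5]] · [[-11, 0, 4], [13, 10, -2]] = [[1, -6, -2], [-3, -4, 0]].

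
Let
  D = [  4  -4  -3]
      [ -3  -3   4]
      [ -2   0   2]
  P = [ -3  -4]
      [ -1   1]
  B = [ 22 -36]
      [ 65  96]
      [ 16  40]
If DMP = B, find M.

M = [[2, 0], [3, 4], [-2, 4]]

Isolating M: multiply by D⁻¹ from the left and P⁻¹ from the right, so M = D⁻¹BP⁻¹.
det D = 2; the adjugate gives D⁻¹ = [[-3, 4, -25/2], [-1, 1, -7/2], [-3, 4, -12]].
det P = -7, so P⁻¹ = [[-1/7, -4/7], [-1/7, 3/7]].
D⁻¹B = [[-6, -8], [-13, -8], [2, 12]].
M = (D⁻¹B)P⁻¹ = [[2, 0], [3, 4], [-2, 4]].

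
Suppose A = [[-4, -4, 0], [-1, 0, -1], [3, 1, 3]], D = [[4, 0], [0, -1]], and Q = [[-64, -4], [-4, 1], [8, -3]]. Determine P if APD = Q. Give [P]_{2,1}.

P = A⁻¹QD⁻¹ (apply A⁻¹ on the left and D⁻¹ on the right).
A has determinant -4; A⁻¹ = [[-1/4, -3, -1], [0, 3, 1], [1/4, 2, 1]].
det D = -4, so D⁻¹ = [[1/4, 0], [0, -1]].
A⁻¹Q = [[20, 1], [-4, 0], [-16, -2]].
P = (A⁻¹Q)D⁻¹ = [[5, -1], [-1, 0], [-4, 2]].

-1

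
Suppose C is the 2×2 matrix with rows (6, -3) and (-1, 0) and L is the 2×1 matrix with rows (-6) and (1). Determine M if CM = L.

Since C multiplies M on the left, M = C⁻¹L.
det C = -3, so C⁻¹ = [[0, -1], [-1/3, -2]].
M = C⁻¹L = [[0, -1], [-1/3, -2]] · [[-6], [1]] = [[-1], [0]].

M = [[-1], [0]]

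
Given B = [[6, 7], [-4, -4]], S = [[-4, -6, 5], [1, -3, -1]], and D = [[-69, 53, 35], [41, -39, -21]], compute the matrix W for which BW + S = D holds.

W = [[-5, 4, 5], [-5, 5, 0]]

BW = D − S = [[-65, 59, 30], [40, -36, -20]].
Left-multiplying both sides by B⁻¹ gives W = B⁻¹(D − S).
det B = 4; the adjugate gives B⁻¹ = [[-1, -7/4], [1, 3/2]].
W = B⁻¹(D − S) = [[-5, 4, 5], [-5, 5, 0]].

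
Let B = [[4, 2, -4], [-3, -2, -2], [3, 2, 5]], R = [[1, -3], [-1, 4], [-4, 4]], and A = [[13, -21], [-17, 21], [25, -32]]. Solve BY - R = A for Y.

Y = [[2, -5], [5, -4], [1, -1]]

BY = A + R = [[14, -24], [-18, 25], [21, -28]].
B is on the left of Y, so left-multiply by B⁻¹: Y = B⁻¹(A + R).
det B = -6, so B⁻¹ = [[1, 3, 2], [-3/2, -16/3, -10/3], [0, 1/3, 1/3]].
Y = B⁻¹(A + R) = [[2, -5], [5, -4], [1, -1]].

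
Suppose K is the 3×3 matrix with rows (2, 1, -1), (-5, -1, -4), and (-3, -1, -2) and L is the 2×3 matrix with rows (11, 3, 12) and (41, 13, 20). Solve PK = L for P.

P = [[-2, 0, -5], [4, -3, -6]]

K is on the right of P, so right-multiply by K⁻¹: P = LK⁻¹.
det K = -4, so K⁻¹ = [[1/2, -3/4, 5/4], [-1/2, 7/4, -13/4], [-1/2, 1/4, -3/4]].
P = LK⁻¹ = [[11, 3, 12], [41, 13, 20]] · [[1/2, -3/4, 5/4], [-1/2, 7/4, -13/4], [-1/2, 1/4, -3/4]] = [[-2, 0, -5], [4, -3, -6]].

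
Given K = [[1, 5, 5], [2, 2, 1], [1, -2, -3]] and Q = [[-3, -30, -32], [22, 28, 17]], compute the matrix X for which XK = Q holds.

Right-multiplying both sides by K⁻¹ gives X = QK⁻¹.
K has determinant 1; K⁻¹ = [[-4, 5, -5], [7, -8, 9], [-6, 7, -8]].
X = QK⁻¹ = [[-3, -30, -32], [22, 28, 17]] · [[-4, 5, -5], [7, -8, 9], [-6, 7, -8]] = [[-6, 1, 1], [6, 5, 6]].

X = [[-6, 1, 1], [6, 5, 6]]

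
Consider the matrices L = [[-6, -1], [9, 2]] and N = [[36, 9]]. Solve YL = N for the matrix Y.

Y = [[3, 6]]

Since L sits to the right of Y, Y = NL⁻¹.
det L = -3, so L⁻¹ = [[-2/3, -1/3], [3, 2]].
Y = NL⁻¹ = [[36, 9]] · [[-2/3, -1/3], [3, 2]] = [[3, 6]].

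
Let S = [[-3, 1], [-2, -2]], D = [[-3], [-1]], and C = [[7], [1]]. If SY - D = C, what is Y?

Y = [[-1], [1]]

SY = C + D = [[4], [0]].
S is on the left of Y, so left-multiply by S⁻¹: Y = S⁻¹(C + D).
S has determinant 8; S⁻¹ = [[-1/4, -1/8], [1/4, -3/8]].
Y = S⁻¹(C + D) = [[-1], [1]].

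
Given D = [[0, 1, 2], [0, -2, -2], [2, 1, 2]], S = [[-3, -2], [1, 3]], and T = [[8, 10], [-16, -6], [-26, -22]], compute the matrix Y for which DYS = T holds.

Y = [[5, -2], [-4, -4], [1, 3]]

Y = D⁻¹TS⁻¹ (apply D⁻¹ on the left and S⁻¹ on the right).
det D = 4, so D⁻¹ = [[-1/2, 0, 1/2], [-1, -1, 0], [1, 1/2, 0]].
det S = -7, so S⁻¹ = [[-3/7, -2/7], [1/7, 3/7]].
D⁻¹T = [[-17, -16], [8, -4], [0, 7]].
Y = (D⁻¹T)S⁻¹ = [[5, -2], [-4, -4], [1, 3]].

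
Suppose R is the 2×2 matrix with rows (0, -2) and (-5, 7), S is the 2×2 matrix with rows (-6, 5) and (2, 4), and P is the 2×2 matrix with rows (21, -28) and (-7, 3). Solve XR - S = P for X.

XR = P + S = [[15, -23], [-5, 7]].
Right-multiplying both sides by R⁻¹ gives X = (P + S)R⁻¹.
det R = -10; the adjugate gives R⁻¹ = [[-7/10, -1/5], [-1/2, 0]].
X = (P + S)R⁻¹ = [[1, -3], [0, 1]].

X = [[1, -3], [0, 1]]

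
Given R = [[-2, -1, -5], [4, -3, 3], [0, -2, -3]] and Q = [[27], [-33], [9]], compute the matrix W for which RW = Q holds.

W = [[-6], [0], [-3]]

R is on the left of W, so left-multiply by R⁻¹: W = R⁻¹Q.
det R = -2; the adjugate gives R⁻¹ = [[-15/2, -7/2, 9], [-6, -3, 7], [4, 2, -5]].
W = R⁻¹Q = [[-15/2, -7/2, 9], [-6, -3, 7], [4, 2, -5]] · [[27], [-33], [9]] = [[-6], [0], [-3]].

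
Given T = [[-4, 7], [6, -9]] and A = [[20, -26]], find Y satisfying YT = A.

Y = [[4, 6]]

Since T sits to the right of Y, Y = AT⁻¹.
det T = -6; the adjugate gives T⁻¹ = [[3/2, 7/6], [1, 2/3]].
Y = AT⁻¹ = [[20, -26]] · [[3/2, 7/6], [1, 2/3]] = [[4, 6]].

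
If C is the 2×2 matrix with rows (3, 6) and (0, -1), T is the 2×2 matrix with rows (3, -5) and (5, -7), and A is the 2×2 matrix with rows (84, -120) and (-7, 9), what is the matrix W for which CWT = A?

W = C⁻¹AT⁻¹ (apply C⁻¹ on the left and T⁻¹ on the right).
det C = -3; the adjugate gives C⁻¹ = [[1/3, 2], [0, -1]].
T has determinant 4; T⁻¹ = [[-7/4, 5/4], [-5/4, 3/4]].
C⁻¹A = [[14, -22], [7, -9]].
W = (C⁻¹A)T⁻¹ = [[3, 1], [-1, 2]].

W = [[3, 1], [-1, 2]]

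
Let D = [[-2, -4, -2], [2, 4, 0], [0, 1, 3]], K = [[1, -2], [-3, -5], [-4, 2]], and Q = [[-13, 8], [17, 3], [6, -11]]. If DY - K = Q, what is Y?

Y = [[-3, 5], [5, -3], [-1, -2]]

DY = Q + K = [[-12, 6], [14, -2], [2, -9]].
Since D multiplies Y on the left, Y = D⁻¹(Q + K).
det D = -4, so D⁻¹ = [[-3, -5/2, -2], [3/2, 3/2, 1], [-1/2, -1/2, 0]].
Y = D⁻¹(Q + K) = [[-3, 5], [5, -3], [-1, -2]].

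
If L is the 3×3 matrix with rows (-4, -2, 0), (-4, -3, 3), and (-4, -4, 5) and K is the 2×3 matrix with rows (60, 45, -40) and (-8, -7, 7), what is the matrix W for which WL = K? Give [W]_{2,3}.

2

Right-multiplying both sides by L⁻¹ gives W = KL⁻¹.
L has determinant -4; L⁻¹ = [[3/4, -5/2, 3/2], [-2, 5, -3], [-1, 2, -1]].
W = KL⁻¹ = [[60, 45, -40], [-8, -7, 7]] · [[3/4, -5/2, 3/2], [-2, 5, -3], [-1, 2, -1]] = [[-5, -5, -5], [1, -1, 2]].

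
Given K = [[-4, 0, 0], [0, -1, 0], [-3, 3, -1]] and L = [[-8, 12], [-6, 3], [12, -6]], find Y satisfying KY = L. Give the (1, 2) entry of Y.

Left-multiplying both sides by K⁻¹ gives Y = K⁻¹L.
det K = -4, so K⁻¹ = [[-1/4, 0, 0], [0, -1, 0], [3/4, -3, -1]].
Y = K⁻¹L = [[-1/4, 0, 0], [0, -1, 0], [3/4, -3, -1]] · [[-8, 12], [-6, 3], [12, -6]] = [[2, -3], [6, -3], [0, 6]].

-3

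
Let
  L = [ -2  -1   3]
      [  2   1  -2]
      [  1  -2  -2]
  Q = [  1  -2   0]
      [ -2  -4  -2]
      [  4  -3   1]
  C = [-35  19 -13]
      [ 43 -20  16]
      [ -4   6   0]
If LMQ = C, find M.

M = [[4, -3, 4], [5, -1, 0], [-4, 0, 3]]

Isolating M: multiply by L⁻¹ from the left and Q⁻¹ from the right, so M = L⁻¹CQ⁻¹.
det L = -5, so L⁻¹ = [[6/5, 8/5, 1/5], [-2/5, -1/5, -2/5], [1, 1, 0]].
det Q = 2, so Q⁻¹ = [[-5, 1, 2], [-3, 1/2, 1], [11, -5/2, -4]].
L⁻¹C = [[26, -8, 10], [7, -6, 2], [8, -1, 3]].
M = (L⁻¹C)Q⁻¹ = [[4, -3, 4], [5, -1, 0], [-4, 0, 3]].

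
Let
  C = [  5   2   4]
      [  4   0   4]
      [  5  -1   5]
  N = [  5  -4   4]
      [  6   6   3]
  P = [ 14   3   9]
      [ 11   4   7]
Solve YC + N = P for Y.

Y = [[4, -4, 1], [1, -5, 4]]

YC = P − N = [[9, 7, 5], [5, -2, 4]].
Right-multiplying both sides by C⁻¹ gives Y = (P − N)C⁻¹.
det C = 4, so C⁻¹ = [[1, -7/2, 2], [0, 5/4, -1], [-1, 15/4, -2]].
Y = (P − N)C⁻¹ = [[4, -4, 1], [1, -5, 4]].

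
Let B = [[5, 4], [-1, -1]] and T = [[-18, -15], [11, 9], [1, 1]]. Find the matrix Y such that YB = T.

Y = [[-3, 3], [2, -1], [0, -1]]

Right-multiplying both sides by B⁻¹ gives Y = TB⁻¹.
det B = -1, so B⁻¹ = [[1, 4], [-1, -5]].
Y = TB⁻¹ = [[-18, -15], [11, 9], [1, 1]] · [[1, 4], [-1, -5]] = [[-3, 3], [2, -1], [0, -1]].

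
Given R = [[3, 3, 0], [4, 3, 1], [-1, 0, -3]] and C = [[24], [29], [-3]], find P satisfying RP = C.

P = [[6], [2], [-1]]

R is on the left of P, so left-multiply by R⁻¹: P = R⁻¹C.
det R = 6; the adjugate gives R⁻¹ = [[-3/2, 3/2, 1/2], [11/6, -3/2, -1/2], [1/2, -1/2, -1/2]].
P = R⁻¹C = [[-3/2, 3/2, 1/2], [11/6, -3/2, -1/2], [1/2, -1/2, -1/2]] · [[24], [29], [-3]] = [[6], [2], [-1]].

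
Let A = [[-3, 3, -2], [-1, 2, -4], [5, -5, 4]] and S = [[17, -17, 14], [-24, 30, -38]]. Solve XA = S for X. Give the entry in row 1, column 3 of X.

Since A sits to the right of X, X = SA⁻¹.
det A = -2; the adjugate gives A⁻¹ = [[6, 1, 4], [8, 1, 5], [5/2, 0, 3/2]].
X = SA⁻¹ = [[17, -17, 14], [-24, 30, -38]] · [[6, 1, 4], [8, 1, 5], [5/2, 0, 3/2]] = [[1, 0, 4], [1, 6, -3]].

4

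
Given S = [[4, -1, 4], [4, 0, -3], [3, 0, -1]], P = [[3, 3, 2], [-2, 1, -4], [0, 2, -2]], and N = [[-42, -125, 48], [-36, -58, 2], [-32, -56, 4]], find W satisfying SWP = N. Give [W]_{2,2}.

Isolating W: multiply by S⁻¹ from the left and P⁻¹ from the right, so W = S⁻¹NP⁻¹.
det S = 5; the adjugate gives S⁻¹ = [[0, -1/5, 3/5], [-1, -16/5, 28/5], [0, -3/5, 4/5]].
det P = -2; the adjugate gives P⁻¹ = [[-3, -5, 7], [2, 3, -4], [2, 3, -9/2]].
S⁻¹N = [[-12, -22, 2], [-22, -3, -32], [-4, -10, 2]].
W = (S⁻¹N)P⁻¹ = [[-4, 0, -5], [-4, 5, 2], [-4, -4, 3]].

5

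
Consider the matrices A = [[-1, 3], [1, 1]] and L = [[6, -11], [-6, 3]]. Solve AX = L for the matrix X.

Left-multiplying both sides by A⁻¹ gives X = A⁻¹L.
det A = -4, so A⁻¹ = [[-1/4, 3/4], [1/4, 1/4]].
X = A⁻¹L = [[-1/4, 3/4], [1/4, 1/4]] · [[6, -11], [-6, 3]] = [[-6, 5], [0, -2]].

X = [[-6, 5], [0, -2]]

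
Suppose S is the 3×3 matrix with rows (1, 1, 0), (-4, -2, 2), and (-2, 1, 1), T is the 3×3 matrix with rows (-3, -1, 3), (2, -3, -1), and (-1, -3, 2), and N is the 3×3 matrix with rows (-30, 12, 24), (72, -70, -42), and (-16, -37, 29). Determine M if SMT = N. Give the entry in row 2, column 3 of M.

4

M = S⁻¹NT⁻¹ (apply S⁻¹ on the left and T⁻¹ on the right).
det S = -4, so S⁻¹ = [[1, 1/4, -1/2], [0, -1/4, 1/2], [2, 3/4, -1/2]].
det T = 3; the adjugate gives T⁻¹ = [[-3, -7/3, 10/3], [-1, -1, 1], [-3, -8/3, 11/3]].
S⁻¹N = [[-4, 13, -1], [-26, -1, 25], [2, -10, 2]].
M = (S⁻¹N)T⁻¹ = [[2, -1, -4], [4, -5, 4], [-2, 0, 4]].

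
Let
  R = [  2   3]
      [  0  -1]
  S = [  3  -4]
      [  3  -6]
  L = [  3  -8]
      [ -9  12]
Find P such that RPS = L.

Left-multiply by R⁻¹ and right-multiply by S⁻¹: P = R⁻¹LS⁻¹.
R has determinant -2; R⁻¹ = [[1/2, 3/2], [0, -1]].
S has determinant -6; S⁻¹ = [[1, -2/3], [1/2, -1/2]].
R⁻¹L = [[-12, 14], [9, -12]].
P = (R⁻¹L)S⁻¹ = [[-5, 1], [3, 0]].

P = [[-5, 1], [3, 0]]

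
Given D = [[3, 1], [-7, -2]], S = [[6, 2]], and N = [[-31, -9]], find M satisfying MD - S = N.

MD = N + S = [[-25, -7]].
Right-multiplying both sides by D⁻¹ gives M = (N + S)D⁻¹.
det D = 1, so D⁻¹ = [[-2, -1], [7, 3]].
M = (N + S)D⁻¹ = [[1, 4]].

M = [[1, 4]]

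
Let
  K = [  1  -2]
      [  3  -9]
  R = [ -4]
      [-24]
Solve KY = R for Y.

Y = [[4], [4]]

Since K multiplies Y on the left, Y = K⁻¹R.
det K = -3; the adjugate gives K⁻¹ = [[3, -2/3], [1, -1/3]].
Y = K⁻¹R = [[3, -2/3], [1, -1/3]] · [[-4], [-24]] = [[4], [4]].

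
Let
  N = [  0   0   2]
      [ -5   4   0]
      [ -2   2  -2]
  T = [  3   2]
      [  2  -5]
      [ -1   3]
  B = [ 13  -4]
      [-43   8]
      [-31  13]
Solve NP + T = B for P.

P = [[5, -5], [-5, -3], [5, -3]]

NP = B − T = [[10, -6], [-45, 13], [-30, 10]].
Since N multiplies P on the left, P = N⁻¹(B − T).
det N = -4, so N⁻¹ = [[2, -1, 2], [5/2, -1, 5/2], [1/2, 0, 0]].
P = N⁻¹(B − T) = [[5, -5], [-5, -3], [5, -3]].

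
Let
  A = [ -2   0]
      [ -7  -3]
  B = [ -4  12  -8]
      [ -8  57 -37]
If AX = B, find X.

X = [[2, -6, 4], [-2, -5, 3]]

Since A multiplies X on the left, X = A⁻¹B.
A has determinant 6; A⁻¹ = [[-1/2, 0], [7/6, -1/3]].
X = A⁻¹B = [[-1/2, 0], [7/6, -1/3]] · [[-4, 12, -8], [-8, 57, -37]] = [[2, -6, 4], [-2, -5, 3]].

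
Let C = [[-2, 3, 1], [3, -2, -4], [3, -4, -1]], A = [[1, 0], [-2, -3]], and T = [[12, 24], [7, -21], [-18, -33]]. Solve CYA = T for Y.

Isolating Y: multiply by C⁻¹ from the left and A⁻¹ from the right, so Y = C⁻¹TA⁻¹.
C has determinant -5; C⁻¹ = [[14/5, 1/5, 2], [9/5, 1/5, 1], [6/5, -1/5, 1]].
A has determinant -3; A⁻¹ = [[1, 0], [-2/3, -1/3]].
C⁻¹T = [[-1, -3], [5, 6], [-5, 0]].
Y = (C⁻¹T)A⁻¹ = [[1, 1], [1, -2], [-5, 0]].

Y = [[1, 1], [1, -2], [-5, 0]]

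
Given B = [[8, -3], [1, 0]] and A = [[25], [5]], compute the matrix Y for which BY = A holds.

B is on the left of Y, so left-multiply by B⁻¹: Y = B⁻¹A.
B has determinant 3; B⁻¹ = [[0, 1], [-1/3, 8/3]].
Y = B⁻¹A = [[0, 1], [-1/3, 8/3]] · [[25], [5]] = [[5], [5]].

Y = [[5], [5]]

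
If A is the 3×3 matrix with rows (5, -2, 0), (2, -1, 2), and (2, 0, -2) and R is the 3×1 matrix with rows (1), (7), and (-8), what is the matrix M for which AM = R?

M = [[-1], [-3], [3]]

A is on the left of M, so left-multiply by A⁻¹: M = A⁻¹R.
det A = -6; the adjugate gives A⁻¹ = [[-1/3, 2/3, 2/3], [-4/3, 5/3, 5/3], [-1/3, 2/3, 1/6]].
M = A⁻¹R = [[-1/3, 2/3, 2/3], [-4/3, 5/3, 5/3], [-1/3, 2/3, 1/6]] · [[1], [7], [-8]] = [[-1], [-3], [3]].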